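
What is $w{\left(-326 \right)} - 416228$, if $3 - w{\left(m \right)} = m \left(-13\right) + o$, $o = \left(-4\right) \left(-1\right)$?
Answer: $-420467$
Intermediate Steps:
$o = 4$
$w{\left(m \right)} = -1 + 13 m$ ($w{\left(m \right)} = 3 - \left(m \left(-13\right) + 4\right) = 3 - \left(- 13 m + 4\right) = 3 - \left(4 - 13 m\right) = 3 + \left(-4 + 13 m\right) = -1 + 13 m$)
$w{\left(-326 \right)} - 416228 = \left(-1 + 13 \left(-326\right)\right) - 416228 = \left(-1 - 4238\right) - 416228 = -4239 - 416228 = -420467$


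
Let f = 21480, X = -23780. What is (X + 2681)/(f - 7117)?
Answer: -21099/14363 ≈ -1.4690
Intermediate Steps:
(X + 2681)/(f - 7117) = (-23780 + 2681)/(21480 - 7117) = -21099/14363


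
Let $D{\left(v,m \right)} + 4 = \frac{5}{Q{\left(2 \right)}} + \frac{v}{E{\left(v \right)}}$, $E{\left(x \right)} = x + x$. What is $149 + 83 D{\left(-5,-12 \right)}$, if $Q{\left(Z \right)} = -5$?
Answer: $- \frac{449}{2} \approx -224.5$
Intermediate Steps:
$E{\left(x \right)} = 2 x$
$D{\left(v,m \right)} = - \frac{9}{2}$ ($D{\left(v,m \right)} = -4 + \left(\frac{5}{-5} + \frac{v}{2 v}\right) = -4 + \left(5 \left(- \frac{1}{5}\right) + v \frac{1}{2 v}\right) = -4 + \left(-1 + \frac{1}{2}\right) = -4 - \frac{1}{2} = - \frac{9}{2}$)
$149 + 83 D{\left(-5,-12 \right)} = 149 + 83 \left(- \frac{9}{2}\right) = 149 - \frac{747}{2} = - \frac{449}{2}$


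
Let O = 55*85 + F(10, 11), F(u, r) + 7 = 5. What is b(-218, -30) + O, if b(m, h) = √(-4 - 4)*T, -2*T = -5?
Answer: 4673 + 5*I*√2 ≈ 4673.0 + 7.0711*I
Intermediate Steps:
T = 5/2 (T = -½*(-5) = 5/2 ≈ 2.5000)
F(u, r) = -2 (F(u, r) = -7 + 5 = -2)
b(m, h) = 5*I*√2 (b(m, h) = √(-4 - 4)*(5/2) = √(-8)*(5/2) = (2*I*√2)*(5/2) = 5*I*√2)
O = 4673 (O = 55*85 - 2 = 4675 - 2 = 4673)
b(-218, -30) + O = 5*I*√2 + 4673 = 4673 + 5*I*√2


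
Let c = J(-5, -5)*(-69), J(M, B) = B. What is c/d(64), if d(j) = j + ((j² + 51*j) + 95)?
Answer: 345/7519 ≈ 0.045884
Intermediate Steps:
d(j) = 95 + j² + 52*j (d(j) = j + (95 + j² + 51*j) = 95 + j² + 52*j)
c = 345 (c = -5*(-69) = 345)
c/d(64) = 345/(95 + 64² + 52*64) = 345/(95 + 4096 + 3328) = 345/7519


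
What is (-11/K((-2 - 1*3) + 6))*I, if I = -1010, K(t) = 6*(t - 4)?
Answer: -5555/9 ≈ -617.22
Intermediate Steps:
K(t) = -24 + 6*t (K(t) = 6*(-4 + t) = -24 + 6*t)
(-11/K((-2 - 1*3) + 6))*I = -11/(-24 + 6*((-2 - 1*3) + 6))*(-1010) = -11/(-24 + 6*((-2 - 3) + 6))*(-1010) = -11/(-24 + 6*(-5 + 6))*(-1010) = -11/(-24 + 6*1)*(-1010) = -11/(-24 + 6)*(-1010) = -11/(-18)*(-1010) = -11*(-1/18)*(-1010) = (11/18)*(-1010) = -5555/9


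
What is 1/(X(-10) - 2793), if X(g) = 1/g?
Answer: -10/27931 ≈ -0.00035803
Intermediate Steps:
1/(X(-10) - 2793) = 1/(1/(-10) - 2793) = 1/(-1/10 - 2793) = 1/(-27931/10) = -10/27931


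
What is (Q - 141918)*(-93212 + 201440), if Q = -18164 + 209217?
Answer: 5317782780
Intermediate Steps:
Q = 191053
(Q - 141918)*(-93212 + 201440) = (191053 - 141918)*(-93212 + 201440) = 49135*108228 = 5317782780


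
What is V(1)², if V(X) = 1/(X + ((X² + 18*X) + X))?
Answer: 1/441 ≈ 0.0022676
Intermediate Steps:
V(X) = 1/(X² + 20*X) (V(X) = 1/(X + (X² + 19*X)) = 1/(X² + 20*X))
V(1)² = (1/(1*(20 + 1)))² = (1/21)² = 1/441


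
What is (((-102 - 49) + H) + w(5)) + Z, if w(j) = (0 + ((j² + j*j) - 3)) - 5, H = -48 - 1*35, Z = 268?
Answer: 76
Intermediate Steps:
H = -83 (H = -48 - 35 = -83)
w(j) = -8 + 2*j² (w(j) = (0 + ((j² + j²) - 3)) - 5 = (0 + (2*j² - 3)) - 5 = (0 + (-3 + 2*j²)) - 5 = (-3 + 2*j²) - 5 = -8 + 2*j²)
(((-102 - 49) + H) + w(5)) + Z = (((-102 - 49) - 83) + (-8 + 2*5²)) + 268 = ((-151 - 83) + (-8 + 2*25)) + 268 = (-234 + (-8 + 50)) + 268 = (-234 + 42) + 268 = -192 + 268 = 76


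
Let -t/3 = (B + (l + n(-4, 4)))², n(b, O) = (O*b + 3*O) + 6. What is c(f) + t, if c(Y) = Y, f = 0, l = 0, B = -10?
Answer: -192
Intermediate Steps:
n(b, O) = 6 + 3*O + O*b (n(b, O) = (3*O + O*b) + 6 = 6 + 3*O + O*b)
t = -192 (t = -3*(-10 + (0 + (6 + 3*4 + 4*(-4))))² = -3*(-10 + (0 + (6 + 12 - 16)))² = -3*(-10 + (0 + 2))² = -3*(-10 + 2)² = -3*(-8)² = -3*64 = -192)
c(f) + t = 0 - 192 = -192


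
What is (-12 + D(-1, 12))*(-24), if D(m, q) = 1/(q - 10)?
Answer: 276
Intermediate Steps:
D(m, q) = 1/(-10 + q)
(-12 + D(-1, 12))*(-24) = (-12 + 1/(-10 + 12))*(-24) = (-12 + 1/2)*(-24) = (-12 + ½)*(-24) = -23/2*(-24) = 276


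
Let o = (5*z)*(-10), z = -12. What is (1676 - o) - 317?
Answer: 759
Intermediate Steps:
o = 600 (o = (5*(-12))*(-10) = -60*(-10) = 600)
(1676 - o) - 317 = (1676 - 1*600) - 317 = (1676 - 600) - 317 = 1076 - 317 = 759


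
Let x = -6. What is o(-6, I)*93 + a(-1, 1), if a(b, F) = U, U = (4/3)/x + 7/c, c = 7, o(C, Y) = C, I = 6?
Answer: -5015/9 ≈ -557.22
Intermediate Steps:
U = 7/9 (U = (4/3)/(-6) + 7/7 = (4*(⅓))*(-⅙) + 7*(⅐) = (4/3)*(-⅙) + 1 = -2/9 + 1 = 7/9 ≈ 0.77778)
a(b, F) = 7/9
o(-6, I)*93 + a(-1, 1) = -6*93 + 7/9 = -558 + 7/9 = -5015/9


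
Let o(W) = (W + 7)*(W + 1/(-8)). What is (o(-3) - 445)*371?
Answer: -339465/2 ≈ -1.6973e+5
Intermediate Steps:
o(W) = (7 + W)*(-⅛ + W) (o(W) = (7 + W)*(W - ⅛) = (7 + W)*(-⅛ + W))
(o(-3) - 445)*371 = ((-7/8 + (-3)² + (55/8)*(-3)) - 445)*371 = ((-7/8 + 9 - 165/8) - 445)*371 = (-25/2 - 445)*371 = -915/2*371 = -339465/2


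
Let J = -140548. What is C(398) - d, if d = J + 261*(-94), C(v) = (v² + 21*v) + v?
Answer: 332242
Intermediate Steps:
C(v) = v² + 22*v
d = -165082 (d = -140548 + 261*(-94) = -140548 - 24534 = -165082)
C(398) - d = 398*(22 + 398) - 1*(-165082) = 398*420 + 165082 = 167160 + 165082 = 332242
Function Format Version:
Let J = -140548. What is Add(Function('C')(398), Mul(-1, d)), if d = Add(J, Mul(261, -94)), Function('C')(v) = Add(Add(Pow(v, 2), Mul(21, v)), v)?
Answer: 332242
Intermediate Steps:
Function('C')(v) = Add(Pow(v, 2), Mul(22, v))
d = -165082 (d = Add(-140548, Mul(261, -94)) = Add(-140548, -24534) = -165082)
Add(Function('C')(398), Mul(-1, d)) = Add(Mul(398, Add(22, 398)), Mul(-1, -165082)) = Add(Mul(398, 420), 165082) = Add(167160, 165082) = 332242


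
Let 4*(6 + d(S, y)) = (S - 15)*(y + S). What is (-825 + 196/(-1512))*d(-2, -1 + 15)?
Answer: 846583/18 ≈ 47032.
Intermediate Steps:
d(S, y) = -6 + (-15 + S)*(S + y)/4 (d(S, y) = -6 + ((S - 15)*(y + S))/4 = -6 + ((-15 + S)*(S + y))/4 = -6 + (-15 + S)*(S + y)/4)
(-825 + 196/(-1512))*d(-2, -1 + 15) = (-825 + 196/(-1512))*(-6 - 15/4*(-2) - 15*(-1 + 15)/4 + (¼)*(-2)² + (¼)*(-2)*(-1 + 15)) = (-825 + 196*(-1/1512))*(-6 + 15/2 - 15/4*14 + (¼)*4 + (¼)*(-2)*14) = (-825 - 7/54)*(-6 + 15/2 - 105/2 + 1 - 7) = -44557/54*(-57) = 846583/18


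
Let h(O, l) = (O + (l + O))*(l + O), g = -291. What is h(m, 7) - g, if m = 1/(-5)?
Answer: 8397/25 ≈ 335.88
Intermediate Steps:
m = -⅕ ≈ -0.20000
h(O, l) = (O + l)*(l + 2*O) (h(O, l) = (O + (O + l))*(O + l) = (l + 2*O)*(O + l) = (O + l)*(l + 2*O))
h(m, 7) - g = (7² + 2*(-⅕)² + 3*(-⅕)*7) - 1*(-291) = (49 + 2*(1/25) - 21/5) + 291 = (49 + 2/25 - 21/5) + 291 = 1122/25 + 291 = 8397/25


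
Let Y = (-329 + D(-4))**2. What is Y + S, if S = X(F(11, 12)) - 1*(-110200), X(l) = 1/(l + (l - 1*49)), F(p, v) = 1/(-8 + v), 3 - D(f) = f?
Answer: 20746746/97 ≈ 2.1388e+5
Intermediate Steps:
D(f) = 3 - f
X(l) = 1/(-49 + 2*l) (X(l) = 1/(l + (l - 49)) = 1/(l + (-49 + l)) = 1/(-49 + 2*l))
Y = 103684 (Y = (-329 + (3 - 1*(-4)))**2 = (-329 + (3 + 4))**2 = (-329 + 7)**2 = (-322)**2 = 103684)
S = 10689398/97 (S = 1/(-49 + 2/(-8 + 12)) - 1*(-110200) = 1/(-49 + 2/4) + 110200 = 1/(-49 + 2*(1/4)) + 110200 = 1/(-49 + 1/2) + 110200 = 1/(-97/2) + 110200 = -2/97 + 110200 = 10689398/97 ≈ 1.1020e+5)
Y + S = 103684 + 10689398/97 = 20746746/97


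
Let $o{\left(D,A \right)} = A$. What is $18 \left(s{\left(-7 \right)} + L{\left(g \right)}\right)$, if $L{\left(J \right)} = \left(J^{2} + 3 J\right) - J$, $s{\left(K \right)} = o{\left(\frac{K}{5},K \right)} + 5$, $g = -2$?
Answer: $-36$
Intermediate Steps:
$s{\left(K \right)} = 5 + K$ ($s{\left(K \right)} = K + 5 = 5 + K$)
$L{\left(J \right)} = J^{2} + 2 J$
$18 \left(s{\left(-7 \right)} + L{\left(g \right)}\right) = 18 \left(\left(5 - 7\right) - 2 \left(2 - 2\right)\right) = 18 \left(-2 - 0\right) = 18 \left(-2 + 0\right) = 18 \left(-2\right) = -36$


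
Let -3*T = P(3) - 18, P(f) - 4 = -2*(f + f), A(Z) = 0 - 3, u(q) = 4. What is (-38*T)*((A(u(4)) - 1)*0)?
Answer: 0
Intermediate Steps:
A(Z) = -3
P(f) = 4 - 4*f (P(f) = 4 - 2*(f + f) = 4 - 4*f)
T = 26/3 (T = -((4 - 4*3) - 18)/3 = -((4 - 12) - 18)/3 = -(-8 - 18)/3 = -1/3*(-26) = 26/3 ≈ 8.6667)
(-38*T)*((A(u(4)) - 1)*0) = (-38*26/3)*((-3 - 1)*0) = -(-3952)*0/3 = -988/3*0 = 0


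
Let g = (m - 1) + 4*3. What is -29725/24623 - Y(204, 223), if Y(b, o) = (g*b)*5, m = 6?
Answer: -426992545/24623 ≈ -17341.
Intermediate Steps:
g = 17 (g = (6 - 1) + 4*3 = 5 + 12 = 17)
Y(b, o) = 85*b (Y(b, o) = (17*b)*5 = 85*b)
-29725/24623 - Y(204, 223) = -29725/24623 - 85*204 = -29725*1/24623 - 1*17340 = -29725/24623 - 17340 = -426992545/24623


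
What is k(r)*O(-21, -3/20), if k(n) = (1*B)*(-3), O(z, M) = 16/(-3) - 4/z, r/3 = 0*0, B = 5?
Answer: 540/7 ≈ 77.143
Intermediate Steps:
r = 0 (r = 3*(0*0) = 3*0 = 0)
O(z, M) = -16/3 - 4/z (O(z, M) = 16*(-1/3) - 4/z = -16/3 - 4/z)
k(n) = -15 (k(n) = (1*5)*(-3) = 5*(-3) = -15)
k(r)*O(-21, -3/20) = -15*(-16/3 - 4/(-21)) = -15*(-16/3 - 4*(-1/21)) = -15*(-16/3 + 4/21) = -15*(-36/7) = 540/7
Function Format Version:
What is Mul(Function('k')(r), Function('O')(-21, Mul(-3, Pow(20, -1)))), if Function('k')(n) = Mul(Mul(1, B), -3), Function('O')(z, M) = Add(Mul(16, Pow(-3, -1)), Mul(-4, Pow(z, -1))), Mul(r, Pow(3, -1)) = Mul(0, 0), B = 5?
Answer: Rational(540, 7) ≈ 77.143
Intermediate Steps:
r = 0 (r = Mul(3, Mul(0, 0)) = Mul(3, 0) = 0)
Function('O')(z, M) = Add(Rational(-16, 3), Mul(-4, Pow(z, -1))) (Function('O')(z, M) = Add(Mul(16, Rational(-1, 3)), Mul(-4, Pow(z, -1))) = Add(Rational(-16, 3), Mul(-4, Pow(z, -1))))
Function('k')(n) = -15 (Function('k')(n) = Mul(Mul(1, 5), -3) = Mul(5, -3) = -15)
Mul(Function('k')(r), Function('O')(-21, Mul(-3, Pow(20, -1)))) = Mul(-15, Add(Rational(-16, 3), Mul(-4, Pow(-21, -1)))) = Mul(-15, Add(Rational(-16, 3), Mul(-4, Rational(-1, 21)))) = Mul(-15, Add(Rational(-16, 3), Rational(4, 21))) = Mul(-15, Rational(-36, 7)) = Rational(540, 7)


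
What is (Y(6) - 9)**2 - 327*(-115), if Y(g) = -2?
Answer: 37726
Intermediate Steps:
(Y(6) - 9)**2 - 327*(-115) = (-2 - 9)**2 - 327*(-115) = (-11)**2 + 37605 = 121 + 37605 = 37726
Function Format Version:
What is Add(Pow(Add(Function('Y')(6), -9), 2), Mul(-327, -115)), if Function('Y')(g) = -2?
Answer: 37726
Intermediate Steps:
Add(Pow(Add(Function('Y')(6), -9), 2), Mul(-327, -115)) = Add(Pow(Add(-2, -9), 2), Mul(-327, -115)) = Add(Pow(-11, 2), 37605) = Add(121, 37605) = 37726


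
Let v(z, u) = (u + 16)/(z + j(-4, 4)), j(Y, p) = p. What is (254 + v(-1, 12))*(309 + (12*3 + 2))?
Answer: 274130/3 ≈ 91377.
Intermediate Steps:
v(z, u) = (16 + u)/(4 + z) (v(z, u) = (u + 16)/(z + 4) = (16 + u)/(4 + z))
(254 + v(-1, 12))*(309 + (12*3 + 2)) = (254 + (16 + 12)/(4 - 1))*(309 + (12*3 + 2)) = (254 + 28/3)*(309 + (36 + 2)) = (254 + (1/3)*28)*(309 + 38) = (254 + 28/3)*347 = (790/3)*347 = 274130/3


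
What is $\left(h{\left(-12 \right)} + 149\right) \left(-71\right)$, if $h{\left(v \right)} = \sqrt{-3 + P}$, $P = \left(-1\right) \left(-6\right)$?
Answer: $-10579 - 71 \sqrt{3} \approx -10702.0$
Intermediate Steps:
$P = 6$
$h{\left(v \right)} = \sqrt{3}$ ($h{\left(v \right)} = \sqrt{-3 + 6} = \sqrt{3}$)
$\left(h{\left(-12 \right)} + 149\right) \left(-71\right) = \left(\sqrt{3} + 149\right) \left(-71\right) = \left(149 + \sqrt{3}\right) \left(-71\right) = -10579 - 71 \sqrt{3}$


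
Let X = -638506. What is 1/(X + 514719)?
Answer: -1/123787 ≈ -8.0784e-6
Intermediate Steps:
1/(X + 514719) = 1/(-638506 + 514719) = 1/(-123787) = -1/123787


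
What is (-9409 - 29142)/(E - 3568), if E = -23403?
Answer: 38551/26971 ≈ 1.4293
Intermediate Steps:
(-9409 - 29142)/(E - 3568) = (-9409 - 29142)/(-23403 - 3568) = -38551/(-26971) = -38551*(-1/26971) = 38551/26971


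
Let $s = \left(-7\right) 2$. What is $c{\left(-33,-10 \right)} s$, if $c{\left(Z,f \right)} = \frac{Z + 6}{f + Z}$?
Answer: $- \frac{378}{43} \approx -8.7907$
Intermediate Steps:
$c{\left(Z,f \right)} = \frac{6 + Z}{Z + f}$
$s = -14$
$c{\left(-33,-10 \right)} s = \frac{6 - 33}{-33 - 10} \left(-14\right) = \frac{1}{-43} \left(-27\right) \left(-14\right) = \left(- \frac{1}{43}\right) \left(-27\right) \left(-14\right) = \frac{27}{43} \left(-14\right) = - \frac{378}{43}$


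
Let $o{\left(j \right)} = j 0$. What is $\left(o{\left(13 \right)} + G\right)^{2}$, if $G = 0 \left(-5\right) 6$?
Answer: $0$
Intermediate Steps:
$o{\left(j \right)} = 0$
$G = 0$ ($G = 0 \cdot 6 = 0$)
$\left(o{\left(13 \right)} + G\right)^{2} = \left(0 + 0\right)^{2} = 0^{2} = 0$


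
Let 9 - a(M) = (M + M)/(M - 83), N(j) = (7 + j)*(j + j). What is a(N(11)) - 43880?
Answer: -13732415/313 ≈ -43874.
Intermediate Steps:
N(j) = 2*j*(7 + j) (N(j) = (7 + j)*(2*j) = 2*j*(7 + j))
a(M) = 9 - 2*M/(-83 + M) (a(M) = 9 - (M + M)/(M - 83) = 9 - 2*M/(-83 + M))
a(N(11)) - 43880 = (-747 + 7*(2*11*(7 + 11)))/(-83 + 2*11*(7 + 11)) - 43880 = (-747 + 7*(2*11*18))/(-83 + 2*11*18) - 43880 = (-747 + 7*396)/(-83 + 396) - 43880 = (-747 + 2772)/313 - 43880 = (1/313)*2025 - 43880 = 2025/313 - 43880 = -13732415/313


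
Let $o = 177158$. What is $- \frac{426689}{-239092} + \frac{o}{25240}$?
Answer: $\frac{3320418181}{377167630} \approx 8.8036$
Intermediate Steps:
$- \frac{426689}{-239092} + \frac{o}{25240} = - \frac{426689}{-239092} + \frac{177158}{25240} = \left(-426689\right) \left(- \frac{1}{239092}\right) + 177158 \cdot \frac{1}{25240} = \frac{426689}{239092} + \frac{88579}{12620} = \frac{3320418181}{377167630}$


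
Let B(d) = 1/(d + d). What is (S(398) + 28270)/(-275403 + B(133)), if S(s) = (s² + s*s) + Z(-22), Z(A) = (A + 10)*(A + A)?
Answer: -91931196/73257197 ≈ -1.2549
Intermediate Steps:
B(d) = 1/(2*d)
Z(A) = 2*A*(10 + A) (Z(A) = (10 + A)*(2*A) = 2*A*(10 + A))
S(s) = 528 + 2*s² (S(s) = (s² + s*s) + 2*(-22)*(10 - 22) = (s² + s²) + 2*(-22)*(-12) = 2*s² + 528 = 528 + 2*s²)
(S(398) + 28270)/(-275403 + B(133)) = ((528 + 2*398²) + 28270)/(-275403 + (½)/133) = ((528 + 2*158404) + 28270)/(-275403 + (½)*(1/133)) = ((528 + 316808) + 28270)/(-275403 + 1/266) = (317336 + 28270)/(-73257197/266) = 345606*(-266/73257197) = -91931196/73257197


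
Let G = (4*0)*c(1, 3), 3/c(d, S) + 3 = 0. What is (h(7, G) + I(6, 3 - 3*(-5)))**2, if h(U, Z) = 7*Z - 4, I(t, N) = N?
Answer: 196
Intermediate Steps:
c(d, S) = -1 (c(d, S) = 3/(-3 + 0) = 3/(-3) = 3*(-1/3) = -1)
G = 0 (G = (4*0)*(-1) = 0*(-1) = 0)
h(U, Z) = -4 + 7*Z
(h(7, G) + I(6, 3 - 3*(-5)))**2 = ((-4 + 7*0) + (3 - 3*(-5)))**2 = ((-4 + 0) + (3 + 15))**2 = (-4 + 18)**2 = 14**2 = 196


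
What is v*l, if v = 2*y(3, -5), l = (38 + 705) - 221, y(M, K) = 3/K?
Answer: -3132/5 ≈ -626.40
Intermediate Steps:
l = 522 (l = 743 - 221 = 522)
v = -6/5 (v = 2*(3/(-5)) = 2*(3*(-⅕)) = 2*(-⅗) = -6/5 ≈ -1.2000)
v*l = -6/5*522 = -3132/5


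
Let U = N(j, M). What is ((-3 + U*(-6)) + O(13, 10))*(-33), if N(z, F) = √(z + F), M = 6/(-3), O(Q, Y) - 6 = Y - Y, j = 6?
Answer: 297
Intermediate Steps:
O(Q, Y) = 6 (O(Q, Y) = 6 + (Y - Y) = 6 + 0 = 6)
M = -2 (M = 6*(-⅓) = -2)
N(z, F) = √(F + z)
U = 2 (U = √(-2 + 6) = √4 = 2)
((-3 + U*(-6)) + O(13, 10))*(-33) = ((-3 + 2*(-6)) + 6)*(-33) = ((-3 - 12) + 6)*(-33) = (-15 + 6)*(-33) = -9*(-33) = 297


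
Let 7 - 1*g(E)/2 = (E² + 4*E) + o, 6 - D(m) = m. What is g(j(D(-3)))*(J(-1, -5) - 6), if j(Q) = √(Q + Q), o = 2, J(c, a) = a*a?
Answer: -494 - 456*√2 ≈ -1138.9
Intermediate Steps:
J(c, a) = a²
D(m) = 6 - m
j(Q) = √2*√Q (j(Q) = √(2*Q) = √2*√Q)
g(E) = 10 - 8*E - 2*E² (g(E) = 14 - 2*((E² + 4*E) + 2) = 14 - 2*(2 + E² + 4*E) = 14 + (-4 - 8*E - 2*E²) = 10 - 8*E - 2*E²)
g(j(D(-3)))*(J(-1, -5) - 6) = (10 - 8*√2*√(6 - 1*(-3)) - 2*(√2*√(6 - 1*(-3)))²)*((-5)² - 6) = (10 - 8*√2*√(6 + 3) - 2*(√2*√(6 + 3))²)*(25 - 6) = (10 - 8*√2*√9 - 2*(√2*√9)²)*19 = (10 - 8*√2*3 - 2*(√2*3)²)*19 = (10 - 24*√2 - 2*(3*√2)²)*19 = (10 - 24*√2 - 2*18)*19 = (10 - 24*√2 - 36)*19 = (-26 - 24*√2)*19 = -494 - 456*√2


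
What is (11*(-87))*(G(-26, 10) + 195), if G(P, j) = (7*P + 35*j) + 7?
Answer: -354090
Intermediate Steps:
G(P, j) = 7 + 7*P + 35*j
(11*(-87))*(G(-26, 10) + 195) = (11*(-87))*((7 + 7*(-26) + 35*10) + 195) = -957*((7 - 182 + 350) + 195) = -957*(175 + 195) = -957*370 = -354090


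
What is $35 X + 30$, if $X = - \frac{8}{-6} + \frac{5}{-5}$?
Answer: $\frac{125}{3} \approx 41.667$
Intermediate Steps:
$X = \frac{1}{3}$ ($X = \left(-8\right) \left(- \frac{1}{6}\right) + 5 \left(- \frac{1}{5}\right) = \frac{4}{3} - 1 = \frac{1}{3} \approx 0.33333$)
$35 X + 30 = 35 \cdot \frac{1}{3} + 30 = \frac{35}{3} + 30 = \frac{125}{3}$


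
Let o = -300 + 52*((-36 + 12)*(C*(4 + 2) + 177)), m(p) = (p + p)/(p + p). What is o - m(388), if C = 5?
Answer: -258637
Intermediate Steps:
m(p) = 1 (m(p) = (2*p)/((2*p)) = (2*p)*(1/(2*p)) = 1)
o = -258636 (o = -300 + 52*((-36 + 12)*(5*(4 + 2) + 177)) = -300 + 52*(-24*(5*6 + 177)) = -300 + 52*(-24*(30 + 177)) = -300 + 52*(-24*207) = -300 + 52*(-4968) = -300 - 258336 = -258636)
o - m(388) = -258636 - 1*1 = -258636 - 1 = -258637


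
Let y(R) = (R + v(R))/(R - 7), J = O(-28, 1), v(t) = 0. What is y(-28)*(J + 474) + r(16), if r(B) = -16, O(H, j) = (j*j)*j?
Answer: 364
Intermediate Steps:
O(H, j) = j³ (O(H, j) = j²*j = j³)
J = 1 (J = 1³ = 1)
y(R) = R/(-7 + R) (y(R) = (R + 0)/(R - 7) = R/(-7 + R))
y(-28)*(J + 474) + r(16) = (-28/(-7 - 28))*(1 + 474) - 16 = -28/(-35)*475 - 16 = -28*(-1/35)*475 - 16 = (⅘)*475 - 16 = 380 - 16 = 364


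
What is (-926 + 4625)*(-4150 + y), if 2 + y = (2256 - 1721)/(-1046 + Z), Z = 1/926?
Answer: -991850316210/64573 ≈ -1.5360e+7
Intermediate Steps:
Z = 1/926 ≈ 0.0010799
y = -486520/193719 (y = -2 + (2256 - 1721)/(-1046 + 1/926) = -2 + 535/(-968595/926) = -2 + 535*(-926/968595) = -2 - 99082/193719 = -486520/193719 ≈ -2.5115)
(-926 + 4625)*(-4150 + y) = (-926 + 4625)*(-4150 - 486520/193719) = 3699*(-804420370/193719) = -991850316210/64573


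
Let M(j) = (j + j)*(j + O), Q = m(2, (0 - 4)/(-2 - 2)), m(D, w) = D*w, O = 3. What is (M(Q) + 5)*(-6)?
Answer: -150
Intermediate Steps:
Q = 2 (Q = 2*((0 - 4)/(-2 - 2)) = 2*(-4/(-4)) = 2*(-4*(-¼)) = 2*1 = 2)
M(j) = 2*j*(3 + j) (M(j) = (j + j)*(j + 3) = (2*j)*(3 + j) = 2*j*(3 + j))
(M(Q) + 5)*(-6) = (2*2*(3 + 2) + 5)*(-6) = (2*2*5 + 5)*(-6) = (20 + 5)*(-6) = 25*(-6) = -150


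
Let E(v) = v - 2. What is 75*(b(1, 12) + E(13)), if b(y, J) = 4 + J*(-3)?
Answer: -1575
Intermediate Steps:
E(v) = -2 + v
b(y, J) = 4 - 3*J
75*(b(1, 12) + E(13)) = 75*((4 - 3*12) + (-2 + 13)) = 75*((4 - 36) + 11) = 75*(-32 + 11) = 75*(-21) = -1575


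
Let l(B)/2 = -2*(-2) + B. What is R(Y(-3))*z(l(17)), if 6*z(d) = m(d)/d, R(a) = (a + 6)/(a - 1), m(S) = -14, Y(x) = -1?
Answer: 5/36 ≈ 0.13889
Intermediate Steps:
l(B) = 8 + 2*B (l(B) = 2*(-2*(-2) + B) = 2*(4 + B) = 8 + 2*B)
R(a) = (6 + a)/(-1 + a)
z(d) = -7/(3*d) (z(d) = (-14/d)/6 = -7/(3*d))
R(Y(-3))*z(l(17)) = ((6 - 1)/(-1 - 1))*(-7/(3*(8 + 2*17))) = (5/(-2))*(-7/(3*(8 + 34))) = (-1/2*5)*(-7/3/42) = -(-35)/(6*42) = -5/2*(-1/18) = 5/36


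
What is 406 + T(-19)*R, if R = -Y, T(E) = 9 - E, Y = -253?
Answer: 7490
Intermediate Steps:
R = 253 (R = -1*(-253) = 253)
406 + T(-19)*R = 406 + (9 - 1*(-19))*253 = 406 + (9 + 19)*253 = 406 + 28*253 = 406 + 7084 = 7490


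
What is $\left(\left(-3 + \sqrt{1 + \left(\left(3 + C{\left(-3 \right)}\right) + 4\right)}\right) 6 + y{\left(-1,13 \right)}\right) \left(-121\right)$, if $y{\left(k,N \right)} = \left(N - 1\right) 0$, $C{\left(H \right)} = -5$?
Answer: $2178 - 726 \sqrt{3} \approx 920.53$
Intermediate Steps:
$y{\left(k,N \right)} = 0$ ($y{\left(k,N \right)} = \left(-1 + N\right) 0 = 0$)
$\left(\left(-3 + \sqrt{1 + \left(\left(3 + C{\left(-3 \right)}\right) + 4\right)}\right) 6 + y{\left(-1,13 \right)}\right) \left(-121\right) = \left(\left(-3 + \sqrt{1 + \left(\left(3 - 5\right) + 4\right)}\right) 6 + 0\right) \left(-121\right) = \left(\left(-3 + \sqrt{1 + \left(-2 + 4\right)}\right) 6 + 0\right) \left(-121\right) = \left(\left(-3 + \sqrt{1 + 2}\right) 6 + 0\right) \left(-121\right) = \left(\left(-3 + \sqrt{3}\right) 6 + 0\right) \left(-121\right) = \left(\left(-18 + 6 \sqrt{3}\right) + 0\right) \left(-121\right) = \left(-18 + 6 \sqrt{3}\right) \left(-121\right) = 2178 - 726 \sqrt{3}$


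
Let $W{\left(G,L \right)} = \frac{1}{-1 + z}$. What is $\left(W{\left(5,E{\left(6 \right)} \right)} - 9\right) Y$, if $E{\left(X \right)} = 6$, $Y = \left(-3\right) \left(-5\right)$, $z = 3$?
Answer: $- \frac{255}{2} \approx -127.5$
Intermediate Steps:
$Y = 15$
$W{\left(G,L \right)} = \frac{1}{2}$ ($W{\left(G,L \right)} = \frac{1}{-1 + 3} = \frac{1}{2}$)
$\left(W{\left(5,E{\left(6 \right)} \right)} - 9\right) Y = \left(\frac{1}{2} - 9\right) 15 = \left(- \frac{17}{2}\right) 15 = - \frac{255}{2}$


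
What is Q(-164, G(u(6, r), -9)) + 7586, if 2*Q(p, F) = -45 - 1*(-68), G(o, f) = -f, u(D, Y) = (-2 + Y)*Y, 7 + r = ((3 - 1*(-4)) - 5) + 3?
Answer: 15195/2 ≈ 7597.5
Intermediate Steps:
r = -2 (r = -7 + (((3 - 1*(-4)) - 5) + 3) = -7 + (((3 + 4) - 5) + 3) = -7 + ((7 - 5) + 3) = -7 + (2 + 3) = -7 + 5 = -2)
u(D, Y) = Y*(-2 + Y)
Q(p, F) = 23/2 (Q(p, F) = (-45 - 1*(-68))/2 = (-45 + 68)/2 = (½)*23 = 23/2)
Q(-164, G(u(6, r), -9)) + 7586 = 23/2 + 7586 = 15195/2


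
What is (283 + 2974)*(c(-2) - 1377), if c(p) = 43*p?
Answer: -4764991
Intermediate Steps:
(283 + 2974)*(c(-2) - 1377) = (283 + 2974)*(43*(-2) - 1377) = 3257*(-86 - 1377) = 3257*(-1463) = -4764991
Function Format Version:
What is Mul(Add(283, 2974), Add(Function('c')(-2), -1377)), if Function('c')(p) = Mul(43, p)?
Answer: -4764991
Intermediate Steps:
Mul(Add(283, 2974), Add(Function('c')(-2), -1377)) = Mul(Add(283, 2974), Add(Mul(43, -2), -1377)) = Mul(3257, Add(-86, -1377)) = Mul(3257, -1463) = -4764991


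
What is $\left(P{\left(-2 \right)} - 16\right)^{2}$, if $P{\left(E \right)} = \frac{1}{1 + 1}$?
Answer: $\frac{961}{4} \approx 240.25$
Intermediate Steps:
$P{\left(E \right)} = \frac{1}{2}$
$\left(P{\left(-2 \right)} - 16\right)^{2} = \left(\frac{1}{2} - 16\right)^{2} = \left(- \frac{31}{2}\right)^{2} = \frac{961}{4}$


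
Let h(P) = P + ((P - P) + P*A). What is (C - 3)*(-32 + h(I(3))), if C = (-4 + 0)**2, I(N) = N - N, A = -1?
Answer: -416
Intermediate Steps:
I(N) = 0
C = 16 (C = (-4)**2 = 16)
h(P) = 0 (h(P) = P + ((P - P) + P*(-1)) = P + (0 - P) = P - P = 0)
(C - 3)*(-32 + h(I(3))) = (16 - 3)*(-32 + 0) = 13*(-32) = -416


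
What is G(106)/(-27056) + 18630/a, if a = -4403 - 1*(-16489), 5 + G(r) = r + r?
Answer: 250775739/163499408 ≈ 1.5338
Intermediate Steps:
G(r) = -5 + 2*r (G(r) = -5 + (r + r) = -5 + 2*r)
a = 12086 (a = -4403 + 16489 = 12086)
G(106)/(-27056) + 18630/a = (-5 + 2*106)/(-27056) + 18630/12086 = (-5 + 212)*(-1/27056) + 18630*(1/12086) = 207*(-1/27056) + 9315/6043 = -207/27056 + 9315/6043 = 250775739/163499408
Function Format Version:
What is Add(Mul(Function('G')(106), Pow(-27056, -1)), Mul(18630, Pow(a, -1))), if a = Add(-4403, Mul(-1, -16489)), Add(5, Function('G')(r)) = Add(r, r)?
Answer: Rational(250775739, 163499408) ≈ 1.5338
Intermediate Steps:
Function('G')(r) = Add(-5, Mul(2, r)) (Function('G')(r) = Add(-5, Add(r, r)) = Add(-5, Mul(2, r)))
a = 12086 (a = Add(-4403, 16489) = 12086)
Add(Mul(Function('G')(106), Pow(-27056, -1)), Mul(18630, Pow(a, -1))) = Add(Mul(Add(-5, Mul(2, 106)), Pow(-27056, -1)), Mul(18630, Pow(12086, -1))) = Add(Mul(Add(-5, 212), Rational(-1, 27056)), Mul(18630, Rational(1, 12086))) = Add(Mul(207, Rational(-1, 27056)), Rational(9315, 6043)) = Add(Rational(-207, 27056), Rational(9315, 6043)) = Rational(250775739, 163499408)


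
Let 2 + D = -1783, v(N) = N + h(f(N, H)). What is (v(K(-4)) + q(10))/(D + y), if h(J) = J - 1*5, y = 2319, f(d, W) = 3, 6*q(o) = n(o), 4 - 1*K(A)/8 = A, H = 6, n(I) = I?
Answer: 191/1602 ≈ 0.11923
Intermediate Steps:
K(A) = 32 - 8*A
q(o) = o/6
h(J) = -5 + J (h(J) = J - 5 = -5 + J)
v(N) = -2 + N (v(N) = N + (-5 + 3) = N - 2 = -2 + N)
D = -1785 (D = -2 - 1783 = -1785)
(v(K(-4)) + q(10))/(D + y) = ((-2 + (32 - 8*(-4))) + (⅙)*10)/(-1785 + 2319) = ((-2 + (32 + 32)) + 5/3)/534 = ((-2 + 64) + 5/3)*(1/534) = (62 + 5/3)*(1/534) = (191/3)*(1/534) = 191/1602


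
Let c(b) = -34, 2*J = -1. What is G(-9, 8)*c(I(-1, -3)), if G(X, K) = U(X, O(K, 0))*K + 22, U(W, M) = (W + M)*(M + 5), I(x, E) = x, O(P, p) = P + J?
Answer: 4352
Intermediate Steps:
J = -½ (J = (½)*(-1) = -½ ≈ -0.50000)
O(P, p) = -½ + P (O(P, p) = P - ½ = -½ + P)
U(W, M) = (5 + M)*(M + W) (U(W, M) = (M + W)*(5 + M) = (5 + M)*(M + W))
G(X, K) = 22 + K*(-5/2 + (-½ + K)² + 5*K + 5*X + X*(-½ + K)) (G(X, K) = ((-½ + K)² + 5*(-½ + K) + 5*X + (-½ + K)*X)*K + 22 = ((-½ + K)² + (-5/2 + 5*K) + 5*X + X*(-½ + K))*K + 22 = (-5/2 + (-½ + K)² + 5*K + 5*X + X*(-½ + K))*K + 22 = K*(-5/2 + (-½ + K)² + 5*K + 5*X + X*(-½ + K)) + 22 = 22 + K*(-5/2 + (-½ + K)² + 5*K + 5*X + X*(-½ + K)))
G(-9, 8)*c(I(-1, -3)) = (22 + 8³ + 4*8² - 9/4*8 - 9*8² + (9/2)*8*(-9))*(-34) = (22 + 512 + 4*64 - 18 - 9*64 - 324)*(-34) = (22 + 512 + 256 - 18 - 576 - 324)*(-34) = -128*(-34) = 4352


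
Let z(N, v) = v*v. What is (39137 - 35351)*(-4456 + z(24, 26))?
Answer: -14311080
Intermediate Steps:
z(N, v) = v²
(39137 - 35351)*(-4456 + z(24, 26)) = (39137 - 35351)*(-4456 + 26²) = 3786*(-4456 + 676) = 3786*(-3780) = -14311080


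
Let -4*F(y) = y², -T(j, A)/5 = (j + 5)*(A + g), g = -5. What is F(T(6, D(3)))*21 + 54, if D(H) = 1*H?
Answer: -63471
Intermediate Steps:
D(H) = H
T(j, A) = -5*(-5 + A)*(5 + j) (T(j, A) = -5*(j + 5)*(A - 5) = -5*(5 + j)*(-5 + A) = -5*(-5 + A)*(5 + j))
F(y) = -y²/4
F(T(6, D(3)))*21 + 54 = -(125 - 25*3 + 25*6 - 5*3*6)²/4*21 + 54 = -(125 - 75 + 150 - 90)²/4*21 + 54 = -¼*110²*21 + 54 = -¼*12100*21 + 54 = -3025*21 + 54 = -63525 + 54 = -63471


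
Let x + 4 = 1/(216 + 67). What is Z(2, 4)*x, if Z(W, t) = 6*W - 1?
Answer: -12441/283 ≈ -43.961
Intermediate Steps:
Z(W, t) = -1 + 6*W
x = -1131/283 (x = -4 + 1/(216 + 67) = -4 + 1/283 = -1131/283 ≈ -3.9965)
Z(2, 4)*x = (-1 + 6*2)*(-1131/283) = (-1 + 12)*(-1131/283) = 11*(-1131/283) = -12441/283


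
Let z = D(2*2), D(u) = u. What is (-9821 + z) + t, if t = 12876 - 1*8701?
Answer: -5642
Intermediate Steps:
z = 4 (z = 2*2 = 4)
t = 4175 (t = 12876 - 8701 = 4175)
(-9821 + z) + t = (-9821 + 4) + 4175 = -9817 + 4175 = -5642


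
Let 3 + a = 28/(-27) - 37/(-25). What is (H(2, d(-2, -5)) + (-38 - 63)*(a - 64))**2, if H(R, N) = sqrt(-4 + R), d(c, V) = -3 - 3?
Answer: 20589141289426/455625 + 9075052*I*sqrt(2)/675 ≈ 4.5189e+7 + 19013.0*I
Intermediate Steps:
d(c, V) = -6
a = -1726/675 (a = -3 + (28/(-27) - 37/(-25)) = -3 + (28*(-1/27) - 37*(-1/25)) = -3 + (-28/27 + 37/25) = -3 + 299/675 = -1726/675 ≈ -2.5570)
(H(2, d(-2, -5)) + (-38 - 63)*(a - 64))**2 = (sqrt(-4 + 2) + (-38 - 63)*(-1726/675 - 64))**2 = (sqrt(-2) - 101*(-44926/675))**2 = (I*sqrt(2) + 4537526/675)**2 = (4537526/675 + I*sqrt(2))**2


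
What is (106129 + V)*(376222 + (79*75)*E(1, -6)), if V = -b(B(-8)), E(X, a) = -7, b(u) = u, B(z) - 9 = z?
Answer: 35526029616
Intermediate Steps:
B(z) = 9 + z
V = -1 (V = -(9 - 8) = -1*1 = -1)
(106129 + V)*(376222 + (79*75)*E(1, -6)) = (106129 - 1)*(376222 + (79*75)*(-7)) = 106128*(376222 + 5925*(-7)) = 106128*(376222 - 41475) = 106128*334747 = 35526029616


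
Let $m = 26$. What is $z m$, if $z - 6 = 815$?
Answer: $21346$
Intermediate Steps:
$z = 821$ ($z = 6 + 815 = 821$)
$z m = 821 \cdot 26 = 21346$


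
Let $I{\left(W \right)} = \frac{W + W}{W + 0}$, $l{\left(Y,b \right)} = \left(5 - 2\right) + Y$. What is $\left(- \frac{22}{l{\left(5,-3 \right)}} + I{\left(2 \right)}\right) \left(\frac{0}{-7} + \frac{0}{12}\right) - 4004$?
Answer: $-4004$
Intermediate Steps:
$l{\left(Y,b \right)} = 3 + Y$
$I{\left(W \right)} = 2$ ($I{\left(W \right)} = \frac{2 W}{W} = 2$)
$\left(- \frac{22}{l{\left(5,-3 \right)}} + I{\left(2 \right)}\right) \left(\frac{0}{-7} + \frac{0}{12}\right) - 4004 = \left(- \frac{22}{3 + 5} + 2\right) \left(\frac{0}{-7} + \frac{0}{12}\right) - 4004 = \left(- \frac{22}{8} + 2\right) \left(0 \left(- \frac{1}{7}\right) + 0 \cdot \frac{1}{12}\right) - 4004 = \left(\left(-22\right) \frac{1}{8} + 2\right) \left(0 + 0\right) - 4004 = \left(- \frac{11}{4} + 2\right) 0 - 4004 = \left(- \frac{3}{4}\right) 0 - 4004 = 0 - 4004 = -4004$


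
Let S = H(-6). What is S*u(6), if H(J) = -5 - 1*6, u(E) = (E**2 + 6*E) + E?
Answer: -858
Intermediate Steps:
u(E) = E**2 + 7*E
H(J) = -11 (H(J) = -5 - 6 = -11)
S = -11
S*u(6) = -66*(7 + 6) = -66*13 = -11*78 = -858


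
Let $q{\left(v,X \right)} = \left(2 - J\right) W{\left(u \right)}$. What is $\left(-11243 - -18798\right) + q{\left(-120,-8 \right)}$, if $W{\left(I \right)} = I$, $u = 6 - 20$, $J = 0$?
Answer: $7527$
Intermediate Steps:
$u = -14$ ($u = 6 - 20 = -14$)
$q{\left(v,X \right)} = -28$ ($q{\left(v,X \right)} = \left(2 - 0\right) \left(-14\right) = \left(2 + 0\right) \left(-14\right) = 2 \left(-14\right) = -28$)
$\left(-11243 - -18798\right) + q{\left(-120,-8 \right)} = \left(-11243 - -18798\right) - 28 = \left(-11243 + 18798\right) - 28 = 7555 - 28 = 7527$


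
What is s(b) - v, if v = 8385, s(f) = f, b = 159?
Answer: -8226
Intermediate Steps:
s(b) - v = 159 - 1*8385 = 159 - 8385 = -8226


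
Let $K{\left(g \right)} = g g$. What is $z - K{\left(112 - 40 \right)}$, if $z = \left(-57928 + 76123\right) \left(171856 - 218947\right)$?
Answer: $-856825929$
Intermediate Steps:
$z = -856820745$ ($z = 18195 \left(-47091\right) = -856820745$)
$K{\left(g \right)} = g^{2}$
$z - K{\left(112 - 40 \right)} = -856820745 - \left(112 - 40\right)^{2} = -856820745 - 72^{2} = -856820745 - 5184 = -856825929$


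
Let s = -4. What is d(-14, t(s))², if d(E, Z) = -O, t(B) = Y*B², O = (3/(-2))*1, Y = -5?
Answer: 9/4 ≈ 2.2500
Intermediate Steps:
O = -3/2 (O = (3*(-½))*1 = -3/2*1 = -3/2 ≈ -1.5000)
t(B) = -5*B²
d(E, Z) = 3/2 (d(E, Z) = -1*(-3/2) = 3/2)
d(-14, t(s))² = (3/2)² = 9/4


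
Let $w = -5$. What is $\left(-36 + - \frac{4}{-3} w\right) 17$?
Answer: $- \frac{2176}{3} \approx -725.33$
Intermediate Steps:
$\left(-36 + - \frac{4}{-3} w\right) 17 = \left(-36 + - \frac{4}{-3} \left(-5\right)\right) 17 = \left(-36 + \left(-4\right) \left(- \frac{1}{3}\right) \left(-5\right)\right) 17 = \left(-36 + \frac{4}{3} \left(-5\right)\right) 17 = \left(-36 - \frac{20}{3}\right) 17 = \left(- \frac{128}{3}\right) 17 = - \frac{2176}{3}$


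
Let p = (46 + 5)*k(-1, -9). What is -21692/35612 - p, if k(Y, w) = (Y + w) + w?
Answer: 297296/307 ≈ 968.39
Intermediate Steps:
k(Y, w) = Y + 2*w
p = -969 (p = (46 + 5)*(-1 + 2*(-9)) = 51*(-1 - 18) = 51*(-19) = -969)
-21692/35612 - p = -21692/35612 - 1*(-969) = -21692*1/35612 + 969 = -187/307 + 969 = 297296/307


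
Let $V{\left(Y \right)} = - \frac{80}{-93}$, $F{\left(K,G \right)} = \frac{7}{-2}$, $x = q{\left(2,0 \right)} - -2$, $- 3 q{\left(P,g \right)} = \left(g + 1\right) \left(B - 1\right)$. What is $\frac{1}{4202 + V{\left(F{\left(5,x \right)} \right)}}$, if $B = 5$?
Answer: $\frac{93}{390866} \approx 0.00023793$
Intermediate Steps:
$q{\left(P,g \right)} = - \frac{4}{3} - \frac{4 g}{3}$ ($q{\left(P,g \right)} = - \frac{\left(g + 1\right) \left(5 - 1\right)}{3} = - \frac{\left(1 + g\right) 4}{3} = - \frac{4 + 4 g}{3} = - \frac{4}{3} - \frac{4 g}{3}$)
$x = \frac{2}{3}$ ($x = \left(- \frac{4}{3} - 0\right) - -2 = \left(- \frac{4}{3} + 0\right) + 2 = - \frac{4}{3} + 2 = \frac{2}{3} \approx 0.66667$)
$F{\left(K,G \right)} = - \frac{7}{2}$ ($F{\left(K,G \right)} = 7 \left(- \frac{1}{2}\right) = - \frac{7}{2}$)
$V{\left(Y \right)} = \frac{80}{93}$ ($V{\left(Y \right)} = \left(-80\right) \left(- \frac{1}{93}\right) = \frac{80}{93}$)
$\frac{1}{4202 + V{\left(F{\left(5,x \right)} \right)}} = \frac{1}{4202 + \frac{80}{93}} = \frac{1}{\frac{390866}{93}} = \frac{93}{390866}$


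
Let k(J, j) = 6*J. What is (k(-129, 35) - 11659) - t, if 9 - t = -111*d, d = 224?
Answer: -37306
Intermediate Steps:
t = 24873 (t = 9 - (-111)*224 = 9 - 1*(-24864) = 9 + 24864 = 24873)
(k(-129, 35) - 11659) - t = (6*(-129) - 11659) - 1*24873 = (-774 - 11659) - 24873 = -12433 - 24873 = -37306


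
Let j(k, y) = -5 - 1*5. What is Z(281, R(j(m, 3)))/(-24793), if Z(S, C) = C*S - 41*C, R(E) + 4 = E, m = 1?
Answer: 3360/24793 ≈ 0.13552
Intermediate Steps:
j(k, y) = -10 (j(k, y) = -5 - 5 = -10)
R(E) = -4 + E
Z(S, C) = -41*C + C*S
Z(281, R(j(m, 3)))/(-24793) = ((-4 - 10)*(-41 + 281))/(-24793) = -14*240*(-1/24793) = -3360*(-1/24793) = 3360/24793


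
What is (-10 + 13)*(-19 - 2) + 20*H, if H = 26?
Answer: 457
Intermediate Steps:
(-10 + 13)*(-19 - 2) + 20*H = (-10 + 13)*(-19 - 2) + 20*26 = 3*(-21) + 520 = -63 + 520 = 457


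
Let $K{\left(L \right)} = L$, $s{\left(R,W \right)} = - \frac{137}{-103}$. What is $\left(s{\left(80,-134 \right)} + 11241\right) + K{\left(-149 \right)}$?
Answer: $\frac{1142613}{103} \approx 11093.0$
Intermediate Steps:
$s{\left(R,W \right)} = \frac{137}{103}$ ($s{\left(R,W \right)} = \left(-137\right) \left(- \frac{1}{103}\right) = \frac{137}{103}$)
$\left(s{\left(80,-134 \right)} + 11241\right) + K{\left(-149 \right)} = \left(\frac{137}{103} + 11241\right) - 149 = \frac{1157960}{103} - 149 = \frac{1142613}{103}$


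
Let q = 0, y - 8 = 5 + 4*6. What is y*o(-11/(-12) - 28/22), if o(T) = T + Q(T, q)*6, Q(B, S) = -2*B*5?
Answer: 102601/132 ≈ 777.28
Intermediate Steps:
y = 37 (y = 8 + (5 + 4*6) = 8 + (5 + 24) = 8 + 29 = 37)
Q(B, S) = -10*B
o(T) = -59*T (o(T) = T - 10*T*6 = T - 60*T = -59*T)
y*o(-11/(-12) - 28/22) = 37*(-59*(-11/(-12) - 28/22)) = 37*(-59*(-11*(-1/12) - 28*1/22)) = 37*(-59*(11/12 - 14/11)) = 37*(-59*(-47/132)) = 37*(2773/132) = 102601/132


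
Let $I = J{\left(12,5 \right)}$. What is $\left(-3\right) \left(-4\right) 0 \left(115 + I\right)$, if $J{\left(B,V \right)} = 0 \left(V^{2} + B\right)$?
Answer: $0$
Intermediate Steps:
$J{\left(B,V \right)} = 0$ ($J{\left(B,V \right)} = 0 \left(B + V^{2}\right) = 0$)
$I = 0$
$\left(-3\right) \left(-4\right) 0 \left(115 + I\right) = \left(-3\right) \left(-4\right) 0 \left(115 + 0\right) = 12 \cdot 0 \cdot 115 = 0 \cdot 115 = 0$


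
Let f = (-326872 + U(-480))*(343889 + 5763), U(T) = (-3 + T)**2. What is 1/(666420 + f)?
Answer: -1/32720816696 ≈ -3.0562e-11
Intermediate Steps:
f = -32721483116 (f = (-326872 + (-3 - 480)**2)*(343889 + 5763) = (-326872 + (-483)**2)*349652 = (-326872 + 233289)*349652 = -93583*349652 = -32721483116)
1/(666420 + f) = 1/(666420 - 32721483116) = 1/(-32720816696) = -1/32720816696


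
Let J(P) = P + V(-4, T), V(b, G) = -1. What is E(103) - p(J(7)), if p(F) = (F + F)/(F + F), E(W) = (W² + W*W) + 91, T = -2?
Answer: 21308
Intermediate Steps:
J(P) = -1 + P (J(P) = P - 1 = -1 + P)
E(W) = 91 + 2*W² (E(W) = (W² + W²) + 91 = 2*W² + 91 = 91 + 2*W²)
p(F) = 1 (p(F) = (2*F)/((2*F)) = (2*F)*(1/(2*F)) = 1)
E(103) - p(J(7)) = (91 + 2*103²) - 1*1 = (91 + 2*10609) - 1 = (91 + 21218) - 1 = 21309 - 1 = 21308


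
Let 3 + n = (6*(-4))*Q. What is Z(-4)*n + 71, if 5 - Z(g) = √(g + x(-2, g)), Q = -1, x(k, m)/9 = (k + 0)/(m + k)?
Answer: 176 - 21*I ≈ 176.0 - 21.0*I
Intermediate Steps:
x(k, m) = 9*k/(k + m) (x(k, m) = 9*((k + 0)/(m + k)) = 9*(k/(k + m)) = 9*k/(k + m))
Z(g) = 5 - √(g - 18/(-2 + g)) (Z(g) = 5 - √(g + 9*(-2)/(-2 + g)) = 5 - √(g - 18/(-2 + g)))
n = 21 (n = -3 + (6*(-4))*(-1) = -3 - 24*(-1) = -3 + 24 = 21)
Z(-4)*n + 71 = (5 - √((-18 - 4*(-2 - 4))/(-2 - 4)))*21 + 71 = (5 - √((-18 - 4*(-6))/(-6)))*21 + 71 = (5 - √(-(-18 + 24)/6))*21 + 71 = (5 - √(-⅙*6))*21 + 71 = (5 - √(-1))*21 + 71 = (5 - I)*21 + 71 = (105 - 21*I) + 71 = 176 - 21*I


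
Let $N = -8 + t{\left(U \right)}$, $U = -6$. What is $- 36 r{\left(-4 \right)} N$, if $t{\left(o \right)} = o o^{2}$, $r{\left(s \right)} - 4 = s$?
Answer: $0$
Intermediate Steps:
$r{\left(s \right)} = 4 + s$
$t{\left(o \right)} = o^{3}$
$N = -224$ ($N = -8 + \left(-6\right)^{3} = -8 - 216 = -224$)
$- 36 r{\left(-4 \right)} N = - 36 \left(4 - 4\right) \left(-224\right) = \left(-36\right) 0 \left(-224\right) = 0 \left(-224\right) = 0$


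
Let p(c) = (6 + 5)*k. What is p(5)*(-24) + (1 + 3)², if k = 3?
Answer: -776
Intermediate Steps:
p(c) = 33 (p(c) = (6 + 5)*3 = 11*3 = 33)
p(5)*(-24) + (1 + 3)² = 33*(-24) + (1 + 3)² = -792 + 4² = -792 + 16 = -776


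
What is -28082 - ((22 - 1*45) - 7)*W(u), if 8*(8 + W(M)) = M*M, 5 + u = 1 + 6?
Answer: -28307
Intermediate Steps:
u = 2 (u = -5 + (1 + 6) = -5 + 7 = 2)
W(M) = -8 + M²/8 (W(M) = -8 + (M*M)/8 = -8 + M²/8)
-28082 - ((22 - 1*45) - 7)*W(u) = -28082 - ((22 - 1*45) - 7)*(-8 + (⅛)*2²) = -28082 - ((22 - 45) - 7)*(-8 + (⅛)*4) = -28082 - (-23 - 7)*(-8 + ½) = -28082 - (-30)*(-15)/2 = -28082 - 1*225 = -28082 - 225 = -28307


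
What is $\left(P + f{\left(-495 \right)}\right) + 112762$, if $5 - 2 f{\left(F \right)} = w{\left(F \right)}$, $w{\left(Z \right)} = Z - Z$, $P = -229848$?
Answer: $- \frac{234167}{2} \approx -1.1708 \cdot 10^{5}$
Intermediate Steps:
$w{\left(Z \right)} = 0$
$f{\left(F \right)} = \frac{5}{2}$ ($f{\left(F \right)} = \frac{5}{2} - 0 = \frac{5}{2} + 0 = \frac{5}{2}$)
$\left(P + f{\left(-495 \right)}\right) + 112762 = \left(-229848 + \frac{5}{2}\right) + 112762 = - \frac{459691}{2} + 112762 = - \frac{234167}{2}$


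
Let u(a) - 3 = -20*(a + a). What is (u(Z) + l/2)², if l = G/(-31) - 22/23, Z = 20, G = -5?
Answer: 1292971393921/2033476 ≈ 6.3584e+5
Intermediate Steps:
u(a) = 3 - 40*a (u(a) = 3 - 20*(a + a) = 3 - 40*a)
l = -567/713 (l = -5/(-31) - 22/23 = -5*(-1/31) - 22*1/23 = 5/31 - 22/23 = -567/713 ≈ -0.79523)
(u(Z) + l/2)² = ((3 - 40*20) - 567/713/2)² = ((3 - 800) - 567/713*½)² = (-797 - 567/1426)² = (-1137089/1426)² = 1292971393921/2033476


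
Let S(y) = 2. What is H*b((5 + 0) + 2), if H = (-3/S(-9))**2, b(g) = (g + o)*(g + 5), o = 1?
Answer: 216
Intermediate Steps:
b(g) = (1 + g)*(5 + g) (b(g) = (g + 1)*(g + 5) = (1 + g)*(5 + g))
H = 9/4 (H = (-3/2)**2 = 9/4 ≈ 2.2500)
H*b((5 + 0) + 2) = 9*(5 + ((5 + 0) + 2)**2 + 6*((5 + 0) + 2))/4 = 9*(5 + (5 + 2)**2 + 6*(5 + 2))/4 = 9*(5 + 7**2 + 6*7)/4 = 9*(5 + 49 + 42)/4 = (9/4)*96 = 216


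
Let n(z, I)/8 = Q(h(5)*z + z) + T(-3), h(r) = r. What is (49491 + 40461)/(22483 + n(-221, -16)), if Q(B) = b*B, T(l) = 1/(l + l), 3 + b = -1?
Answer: 269856/194741 ≈ 1.3857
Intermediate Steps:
b = -4 (b = -3 - 1 = -4)
T(l) = 1/(2*l)
Q(B) = -4*B
n(z, I) = -4/3 - 192*z (n(z, I) = 8*(-4*(5*z + z) + (1/2)/(-3)) = 8*(-24*z + (1/2)*(-1/3)) = 8*(-24*z - 1/6) = 8*(-1/6 - 24*z) = -4/3 - 192*z)
(49491 + 40461)/(22483 + n(-221, -16)) = (49491 + 40461)/(22483 + (-4/3 - 192*(-221))) = 89952/(22483 + (-4/3 + 42432)) = 89952/(22483 + 127292/3) = 89952/(194741/3) = 89952*(3/194741) = 269856/194741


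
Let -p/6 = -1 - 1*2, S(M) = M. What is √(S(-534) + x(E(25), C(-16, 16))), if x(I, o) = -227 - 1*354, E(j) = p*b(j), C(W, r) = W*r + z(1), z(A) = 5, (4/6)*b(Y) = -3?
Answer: I*√1115 ≈ 33.392*I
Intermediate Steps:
b(Y) = -9/2 (b(Y) = (3/2)*(-3) = -9/2)
C(W, r) = 5 + W*r (C(W, r) = W*r + 5 = 5 + W*r)
p = 18 (p = -6*(-1 - 1*2) = -6*(-1 - 2) = -6*(-3) = 18)
E(j) = -81 (E(j) = 18*(-9/2) = -81)
x(I, o) = -581 (x(I, o) = -227 - 354 = -581)
√(S(-534) + x(E(25), C(-16, 16))) = √(-534 - 581) = √(-1115) = I*√1115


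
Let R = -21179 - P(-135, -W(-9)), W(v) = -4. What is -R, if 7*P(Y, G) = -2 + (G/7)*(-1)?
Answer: 1037753/49 ≈ 21179.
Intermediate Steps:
P(Y, G) = -2/7 - G/49 (P(Y, G) = (-2 + (G/7)*(-1))/7 = (-2 - G/7)/7 = -2/7 - G/49)
R = -1037753/49 (R = -21179 - (-2/7 - (-1)*(-4)/49) = -21179 - (-2/7 - 1/49*4) = -21179 - (-2/7 - 4/49) = -21179 - 1*(-18/49) = -21179 + 18/49 = -1037753/49 ≈ -21179.)
-R = -1*(-1037753/49) = 1037753/49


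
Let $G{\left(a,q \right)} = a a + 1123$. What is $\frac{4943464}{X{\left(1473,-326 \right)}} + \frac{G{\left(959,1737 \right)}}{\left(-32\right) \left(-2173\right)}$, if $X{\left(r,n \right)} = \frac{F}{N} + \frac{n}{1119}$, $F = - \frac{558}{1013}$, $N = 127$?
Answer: $- \frac{3092886669083398579}{184985873288} \approx -1.672 \cdot 10^{7}$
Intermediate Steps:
$F = - \frac{558}{1013}$ ($F = \left(-558\right) \frac{1}{1013} = - \frac{558}{1013} \approx -0.55084$)
$X{\left(r,n \right)} = - \frac{558}{128651} + \frac{n}{1119}$ ($X{\left(r,n \right)} = - \frac{558}{1013 \cdot 127} + \frac{n}{1119} = \left(- \frac{558}{1013}\right) \frac{1}{127} + n \frac{1}{1119} = - \frac{558}{128651} + \frac{n}{1119}$)
$G{\left(a,q \right)} = 1123 + a^{2}$ ($G{\left(a,q \right)} = a^{2} + 1123 = 1123 + a^{2}$)
$\frac{4943464}{X{\left(1473,-326 \right)}} + \frac{G{\left(959,1737 \right)}}{\left(-32\right) \left(-2173\right)} = \frac{4943464}{- \frac{558}{128651} + \frac{1}{1119} \left(-326\right)} + \frac{1123 + 959^{2}}{\left(-32\right) \left(-2173\right)} = \frac{4943464}{- \frac{558}{128651} - \frac{326}{1119}} + \frac{1123 + 919681}{69536} = \frac{4943464}{- \frac{42564628}{143960469}} + 920804 \cdot \frac{1}{69536} = 4943464 \left(- \frac{143960469}{42564628}\right) + \frac{230201}{17384} = - \frac{177915848981154}{10641157} + \frac{230201}{17384} = - \frac{3092886669083398579}{184985873288}$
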